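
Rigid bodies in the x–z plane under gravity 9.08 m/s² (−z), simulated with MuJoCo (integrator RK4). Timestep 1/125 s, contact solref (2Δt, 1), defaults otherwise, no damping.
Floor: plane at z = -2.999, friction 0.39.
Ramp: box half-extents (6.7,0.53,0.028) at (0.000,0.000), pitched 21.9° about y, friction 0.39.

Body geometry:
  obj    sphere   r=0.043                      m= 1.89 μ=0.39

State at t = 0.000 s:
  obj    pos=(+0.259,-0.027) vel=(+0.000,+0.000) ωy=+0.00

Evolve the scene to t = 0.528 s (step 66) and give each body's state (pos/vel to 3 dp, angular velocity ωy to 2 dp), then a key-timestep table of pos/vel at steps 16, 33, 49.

State at t = 0.528 s:
  obj    pos=(+0.572,-0.153) vel=(+1.185,-0.476) ωy=+29.69

Key-timestep trajectory:
   step    t(s)  obj.x    obj.z    obj.vx   obj.vz 
     16  0.1280   +0.277  -0.035  +0.287  -0.115
     33  0.2640   +0.337  -0.059  +0.592  -0.238
     49  0.3920   +0.431  -0.097  +0.880  -0.354


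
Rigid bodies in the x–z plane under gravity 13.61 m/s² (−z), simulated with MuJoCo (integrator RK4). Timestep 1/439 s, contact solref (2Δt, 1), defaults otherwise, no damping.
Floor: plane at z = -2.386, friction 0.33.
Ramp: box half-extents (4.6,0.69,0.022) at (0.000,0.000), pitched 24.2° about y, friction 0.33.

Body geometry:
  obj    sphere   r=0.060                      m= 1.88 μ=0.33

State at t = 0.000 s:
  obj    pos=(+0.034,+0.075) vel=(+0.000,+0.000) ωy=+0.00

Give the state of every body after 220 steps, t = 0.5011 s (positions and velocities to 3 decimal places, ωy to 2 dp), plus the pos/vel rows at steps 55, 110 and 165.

State at t = 0.5011 s:
  obj    pos=(+0.490,-0.130) vel=(+1.822,-0.819) ωy=+33.28

Key-timestep trajectory:
   step    t(s)  obj.x    obj.z    obj.vx   obj.vz 
     55  0.1253   +0.062  +0.062  +0.455  -0.205
    110  0.2506   +0.148  +0.023  +0.911  -0.409
    165  0.3759   +0.291  -0.041  +1.366  -0.614


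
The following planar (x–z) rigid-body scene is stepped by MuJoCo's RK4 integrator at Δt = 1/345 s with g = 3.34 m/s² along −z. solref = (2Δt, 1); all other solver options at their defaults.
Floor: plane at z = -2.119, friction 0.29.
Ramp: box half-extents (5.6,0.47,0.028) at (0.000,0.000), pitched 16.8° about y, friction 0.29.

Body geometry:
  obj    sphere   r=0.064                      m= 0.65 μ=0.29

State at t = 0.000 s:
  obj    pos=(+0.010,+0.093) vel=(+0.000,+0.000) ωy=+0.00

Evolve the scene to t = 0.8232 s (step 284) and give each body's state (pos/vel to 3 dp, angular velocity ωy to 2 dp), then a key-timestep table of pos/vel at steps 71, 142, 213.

State at t = 0.8232 s:
  obj    pos=(+0.234,+0.026) vel=(+0.543,-0.164) ωy=+8.87

Key-timestep trajectory:
   step    t(s)  obj.x    obj.z    obj.vx   obj.vz 
     71  0.2058   +0.024  +0.089  +0.136  -0.041
    142  0.4116   +0.066  +0.076  +0.272  -0.082
    213  0.6174   +0.136  +0.055  +0.408  -0.123


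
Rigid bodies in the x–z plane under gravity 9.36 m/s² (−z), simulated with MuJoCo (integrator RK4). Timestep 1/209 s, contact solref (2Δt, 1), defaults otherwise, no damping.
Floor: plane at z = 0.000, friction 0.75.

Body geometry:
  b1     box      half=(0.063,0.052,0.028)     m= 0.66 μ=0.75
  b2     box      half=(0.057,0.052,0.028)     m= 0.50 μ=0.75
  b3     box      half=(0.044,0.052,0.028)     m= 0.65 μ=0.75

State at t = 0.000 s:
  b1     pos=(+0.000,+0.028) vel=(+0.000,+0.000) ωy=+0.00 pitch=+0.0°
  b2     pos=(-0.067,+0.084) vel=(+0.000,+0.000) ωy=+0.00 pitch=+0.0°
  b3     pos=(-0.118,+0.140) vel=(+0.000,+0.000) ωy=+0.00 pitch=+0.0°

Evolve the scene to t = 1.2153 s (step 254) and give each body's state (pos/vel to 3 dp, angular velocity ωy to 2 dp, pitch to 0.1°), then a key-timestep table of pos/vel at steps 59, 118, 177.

State at t = 1.2153 s:
  b1     pos=(+0.000,+0.028) vel=(+0.000,+0.000) ωy=+0.00 pitch=+0.0°
  b2     pos=(-0.120,+0.057) vel=(+0.000,+0.000) ωy=+0.00 pitch=-90.0°
  b3     pos=(-0.206,+0.044) vel=(+0.000,+0.000) ωy=+0.00 pitch=-90.0°

Key-timestep trajectory:
   step    t(s)  b1.x    b1.z    b1.vx   b1.vz   b2.x    b2.z    b2.vx   b2.vz   b3.x    b3.z    b3.vx   b3.vz 
     59  0.2823   +0.000  +0.028  +0.000  +0.000   -0.119  +0.058  -0.392  -0.176   -0.203  +0.046  -0.388  -0.206
    118  0.5646   +0.000  +0.028  +0.000  +0.000   -0.130  +0.061  +0.212  -0.063   -0.206  +0.044  -0.034  +0.000
    177  0.8469   +0.000  +0.028  +0.000  +0.000   -0.124  +0.058  -0.047  +0.029   -0.206  +0.044  +0.000  +0.000


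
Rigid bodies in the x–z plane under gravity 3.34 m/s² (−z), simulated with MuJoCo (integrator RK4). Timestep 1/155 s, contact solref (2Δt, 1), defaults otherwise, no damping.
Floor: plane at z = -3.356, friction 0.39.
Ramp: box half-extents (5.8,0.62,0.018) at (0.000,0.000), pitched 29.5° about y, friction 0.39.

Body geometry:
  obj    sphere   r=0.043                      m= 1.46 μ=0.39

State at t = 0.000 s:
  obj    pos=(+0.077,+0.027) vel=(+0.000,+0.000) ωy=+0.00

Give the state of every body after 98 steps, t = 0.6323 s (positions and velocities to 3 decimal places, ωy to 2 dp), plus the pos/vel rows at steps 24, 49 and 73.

State at t = 0.6323 s:
  obj    pos=(+0.281,-0.089) vel=(+0.646,-0.366) ωy=+17.27

Key-timestep trajectory:
   step    t(s)  obj.x    obj.z    obj.vx   obj.vz 
     24  0.1548   +0.089  +0.020  +0.158  -0.090
     49  0.3161   +0.128  -0.002  +0.323  -0.183
     73  0.4710   +0.190  -0.038  +0.482  -0.272


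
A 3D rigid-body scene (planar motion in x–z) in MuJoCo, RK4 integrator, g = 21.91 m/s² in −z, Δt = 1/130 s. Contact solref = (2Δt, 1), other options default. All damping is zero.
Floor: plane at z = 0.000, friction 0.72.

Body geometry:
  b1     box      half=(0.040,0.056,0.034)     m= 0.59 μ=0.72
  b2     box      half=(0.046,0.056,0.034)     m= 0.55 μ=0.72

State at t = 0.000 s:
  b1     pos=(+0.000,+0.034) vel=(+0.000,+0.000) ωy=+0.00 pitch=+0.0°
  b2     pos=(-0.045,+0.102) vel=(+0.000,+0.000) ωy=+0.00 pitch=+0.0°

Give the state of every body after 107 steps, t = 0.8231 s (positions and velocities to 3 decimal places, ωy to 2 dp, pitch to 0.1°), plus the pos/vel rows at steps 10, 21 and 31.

State at t = 0.8231 s:
  b1     pos=(+0.000,+0.034) vel=(+0.000,+0.000) ωy=+0.00 pitch=+0.0°
  b2     pos=(-0.088,+0.046) vel=(+0.000,+0.000) ωy=+0.00 pitch=-90.0°

Key-timestep trajectory:
   step    t(s)  b1.x    b1.z    b1.vx   b1.vz   b2.x    b2.z    b2.vx   b2.vz 
     10  0.0769   +0.000  +0.034  +0.001  +0.003   -0.051  +0.100  -0.163  -0.046
     21  0.1615   +0.000  +0.034  +0.000  +0.001   -0.076  +0.074  -0.374  -0.880
     31  0.2385   +0.000  +0.034  +0.000  +0.000   -0.089  +0.044  +0.040  +0.078


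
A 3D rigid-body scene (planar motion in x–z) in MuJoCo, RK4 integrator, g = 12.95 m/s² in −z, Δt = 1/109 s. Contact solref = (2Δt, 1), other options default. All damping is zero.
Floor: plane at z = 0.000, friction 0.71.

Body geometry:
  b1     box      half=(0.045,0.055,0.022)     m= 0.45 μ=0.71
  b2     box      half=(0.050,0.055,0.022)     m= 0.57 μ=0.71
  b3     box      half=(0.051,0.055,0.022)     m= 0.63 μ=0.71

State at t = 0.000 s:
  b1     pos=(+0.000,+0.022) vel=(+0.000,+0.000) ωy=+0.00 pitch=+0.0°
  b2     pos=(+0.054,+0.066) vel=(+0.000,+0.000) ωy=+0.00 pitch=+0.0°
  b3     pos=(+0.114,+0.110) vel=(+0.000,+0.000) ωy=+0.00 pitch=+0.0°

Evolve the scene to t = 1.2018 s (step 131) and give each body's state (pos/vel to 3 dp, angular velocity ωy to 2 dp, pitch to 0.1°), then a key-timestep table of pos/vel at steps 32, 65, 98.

State at t = 1.2018 s:
  b1     pos=(-0.002,+0.022) vel=(-0.002,+0.000) ωy=+0.00 pitch=+0.0°
  b2     pos=(+0.065,+0.052) vel=(-0.001,-0.001) ωy=-0.03 pitch=+48.3°
  b3     pos=(+0.141,+0.048) vel=(+0.001,+0.000) ωy=-0.02 pitch=+36.2°

Key-timestep trajectory:
   step    t(s)  b1.x    b1.z    b1.vx   b1.vz   b2.x    b2.z    b2.vx   b2.vz   b3.x    b3.z    b3.vx   b3.vz 
     32  0.2936   -0.001  +0.022  -0.002  +0.000   +0.066  +0.052  +0.002  +0.000   +0.141  +0.048  +0.003  +0.001
     65  0.5963   -0.001  +0.022  -0.002  +0.000   +0.066  +0.052  -0.001  -0.001   +0.141  +0.048  +0.000  +0.000
     98  0.8991   -0.002  +0.022  -0.002  +0.000   +0.065  +0.052  -0.001  -0.001   +0.141  +0.048  +0.000  +0.000


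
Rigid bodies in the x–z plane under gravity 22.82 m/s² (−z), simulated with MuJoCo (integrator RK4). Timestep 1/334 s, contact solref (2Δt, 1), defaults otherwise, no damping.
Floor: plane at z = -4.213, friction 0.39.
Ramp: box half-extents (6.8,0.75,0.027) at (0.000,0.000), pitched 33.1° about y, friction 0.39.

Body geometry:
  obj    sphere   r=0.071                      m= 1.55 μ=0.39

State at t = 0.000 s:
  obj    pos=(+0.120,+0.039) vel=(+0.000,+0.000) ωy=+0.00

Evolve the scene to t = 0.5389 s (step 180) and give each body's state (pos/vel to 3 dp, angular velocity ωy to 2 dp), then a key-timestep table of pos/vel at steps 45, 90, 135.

State at t = 0.5389 s:
  obj    pos=(+1.203,-0.667) vel=(+4.019,-2.620) ωy=+67.55

Key-timestep trajectory:
   step    t(s)  obj.x    obj.z    obj.vx   obj.vz 
     45  0.1347   +0.188  -0.005  +1.005  -0.655
     90  0.2695   +0.391  -0.138  +2.010  -1.310
    135  0.4042   +0.729  -0.358  +3.014  -1.965


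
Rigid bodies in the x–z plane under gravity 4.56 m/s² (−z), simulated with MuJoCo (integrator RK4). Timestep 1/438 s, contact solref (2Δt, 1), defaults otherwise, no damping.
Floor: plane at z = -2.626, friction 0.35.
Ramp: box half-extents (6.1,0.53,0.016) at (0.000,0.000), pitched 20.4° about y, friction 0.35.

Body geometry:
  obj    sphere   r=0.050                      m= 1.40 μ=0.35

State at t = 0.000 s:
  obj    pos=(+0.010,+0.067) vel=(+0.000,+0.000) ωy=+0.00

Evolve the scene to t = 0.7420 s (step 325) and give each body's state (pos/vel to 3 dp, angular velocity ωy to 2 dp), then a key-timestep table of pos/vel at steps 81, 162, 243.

State at t = 0.7420 s:
  obj    pos=(+0.303,-0.042) vel=(+0.790,-0.294) ωy=+16.85

Key-timestep trajectory:
   step    t(s)  obj.x    obj.z    obj.vx   obj.vz 
     81  0.1849   +0.028  +0.060  +0.197  -0.073
    162  0.3699   +0.083  +0.040  +0.394  -0.146
    243  0.5548   +0.174  +0.006  +0.590  -0.220


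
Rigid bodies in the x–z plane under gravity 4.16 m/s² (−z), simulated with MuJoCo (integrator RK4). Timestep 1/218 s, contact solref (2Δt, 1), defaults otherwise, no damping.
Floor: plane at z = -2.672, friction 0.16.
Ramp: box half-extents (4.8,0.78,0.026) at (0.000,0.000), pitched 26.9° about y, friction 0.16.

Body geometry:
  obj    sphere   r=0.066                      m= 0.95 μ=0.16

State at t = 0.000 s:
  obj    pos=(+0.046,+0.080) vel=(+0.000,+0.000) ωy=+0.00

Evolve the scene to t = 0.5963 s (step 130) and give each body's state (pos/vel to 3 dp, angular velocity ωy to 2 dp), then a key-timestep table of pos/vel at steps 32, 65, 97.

State at t = 0.5963 s:
  obj    pos=(+0.259,-0.028) vel=(+0.715,-0.363) ωy=+12.14

Key-timestep trajectory:
   step    t(s)  obj.x    obj.z    obj.vx   obj.vz 
     32  0.1468   +0.059  +0.073  +0.176  -0.089
     65  0.2982   +0.099  +0.053  +0.358  -0.181
     97  0.4450   +0.165  +0.020  +0.534  -0.271


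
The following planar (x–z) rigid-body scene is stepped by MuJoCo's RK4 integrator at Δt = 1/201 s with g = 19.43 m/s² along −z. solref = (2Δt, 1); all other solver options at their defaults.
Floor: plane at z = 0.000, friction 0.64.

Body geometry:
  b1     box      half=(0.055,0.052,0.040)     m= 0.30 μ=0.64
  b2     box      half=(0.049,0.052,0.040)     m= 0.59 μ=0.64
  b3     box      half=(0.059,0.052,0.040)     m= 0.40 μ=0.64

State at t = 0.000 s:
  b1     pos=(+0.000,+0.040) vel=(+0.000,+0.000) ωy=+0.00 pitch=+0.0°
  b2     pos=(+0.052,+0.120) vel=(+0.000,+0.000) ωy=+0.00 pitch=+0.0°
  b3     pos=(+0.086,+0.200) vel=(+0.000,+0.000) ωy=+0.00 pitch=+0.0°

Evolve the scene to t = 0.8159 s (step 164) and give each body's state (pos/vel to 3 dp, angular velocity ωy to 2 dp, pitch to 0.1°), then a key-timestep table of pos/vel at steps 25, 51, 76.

State at t = 0.8159 s:
  b1     pos=(+0.000,+0.040) vel=(+0.000,+0.000) ωy=+0.00 pitch=+0.0°
  b2     pos=(+0.104,+0.049) vel=(+0.000,+0.000) ωy=+0.00 pitch=+90.0°
  b3     pos=(+0.321,+0.040) vel=(+0.000,+0.000) ωy=+0.00 pitch=+180.0°

Key-timestep trajectory:
   step    t(s)  b1.x    b1.z    b1.vx   b1.vz   b2.x    b2.z    b2.vx   b2.vz   b3.x    b3.z    b3.vx   b3.vz 
     25  0.1244   +0.000  +0.040  -0.002  +0.000   +0.061  +0.119  +0.177  -0.026   +0.113  +0.189  +0.491  -0.249
     51  0.2537   +0.000  +0.040  +0.000  +0.000   +0.103  +0.068  +0.396  -1.291   +0.207  +0.058  +1.174  -0.431
     76  0.3781   +0.000  +0.040  +0.000  +0.000   +0.104  +0.049  +0.000  +0.000   +0.295  +0.061  +0.731  -0.400


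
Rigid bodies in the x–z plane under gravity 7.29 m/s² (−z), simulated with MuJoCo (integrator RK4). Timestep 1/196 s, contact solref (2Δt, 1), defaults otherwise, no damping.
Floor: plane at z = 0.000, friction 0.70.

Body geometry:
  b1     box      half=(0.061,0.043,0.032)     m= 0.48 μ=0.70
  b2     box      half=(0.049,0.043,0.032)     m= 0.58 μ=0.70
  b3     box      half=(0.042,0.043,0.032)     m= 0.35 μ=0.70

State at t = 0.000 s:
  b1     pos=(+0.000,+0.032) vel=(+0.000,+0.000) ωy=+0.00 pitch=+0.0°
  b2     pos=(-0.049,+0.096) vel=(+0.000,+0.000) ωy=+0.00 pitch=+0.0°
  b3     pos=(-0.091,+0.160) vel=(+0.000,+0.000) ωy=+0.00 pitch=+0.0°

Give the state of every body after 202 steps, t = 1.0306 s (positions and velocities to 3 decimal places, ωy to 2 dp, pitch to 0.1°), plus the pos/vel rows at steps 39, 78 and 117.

State at t = 1.0306 s:
  b1     pos=(+0.000,+0.032) vel=(+0.000,+0.000) ωy=+0.00 pitch=+0.0°
  b2     pos=(-0.099,+0.049) vel=(+0.000,+0.000) ωy=+0.00 pitch=-90.0°
  b3     pos=(-0.267,+0.032) vel=(+0.000,+0.000) ωy=+0.00 pitch=+180.0°

Key-timestep trajectory:
   step    t(s)  b1.x    b1.z    b1.vx   b1.vz   b2.x    b2.z    b2.vx   b2.vz   b3.x    b3.z    b3.vx   b3.vz 
     39  0.1990   +0.000  +0.032  +0.000  +0.000   -0.053  +0.097  -0.055  +0.013   -0.104  +0.155  -0.151  -0.071
     78  0.3980   +0.000  +0.032  +0.000  +0.000   -0.081  +0.091  -0.243  -0.196   -0.161  +0.090  -0.362  -0.826
    117  0.5969   +0.000  +0.032  +0.000  +0.000   -0.099  +0.049  +0.001  +0.000   -0.230  +0.052  -0.278  -0.030


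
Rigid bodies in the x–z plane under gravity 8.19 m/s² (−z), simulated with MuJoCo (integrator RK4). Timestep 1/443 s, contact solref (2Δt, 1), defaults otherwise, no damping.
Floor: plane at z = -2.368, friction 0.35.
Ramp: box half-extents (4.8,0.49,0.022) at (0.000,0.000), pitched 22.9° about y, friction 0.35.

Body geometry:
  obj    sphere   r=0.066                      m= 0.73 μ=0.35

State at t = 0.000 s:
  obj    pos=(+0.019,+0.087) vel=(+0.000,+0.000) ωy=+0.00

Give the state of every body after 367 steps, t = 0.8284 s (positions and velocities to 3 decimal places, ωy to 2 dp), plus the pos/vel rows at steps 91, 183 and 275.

State at t = 0.8284 s:
  obj    pos=(+0.739,-0.217) vel=(+1.737,-0.734) ωy=+28.57

Key-timestep trajectory:
   step    t(s)  obj.x    obj.z    obj.vx   obj.vz 
     91  0.2054   +0.063  +0.069  +0.431  -0.182
    183  0.4131   +0.198  +0.012  +0.866  -0.366
    275  0.6208   +0.423  -0.083  +1.302  -0.550


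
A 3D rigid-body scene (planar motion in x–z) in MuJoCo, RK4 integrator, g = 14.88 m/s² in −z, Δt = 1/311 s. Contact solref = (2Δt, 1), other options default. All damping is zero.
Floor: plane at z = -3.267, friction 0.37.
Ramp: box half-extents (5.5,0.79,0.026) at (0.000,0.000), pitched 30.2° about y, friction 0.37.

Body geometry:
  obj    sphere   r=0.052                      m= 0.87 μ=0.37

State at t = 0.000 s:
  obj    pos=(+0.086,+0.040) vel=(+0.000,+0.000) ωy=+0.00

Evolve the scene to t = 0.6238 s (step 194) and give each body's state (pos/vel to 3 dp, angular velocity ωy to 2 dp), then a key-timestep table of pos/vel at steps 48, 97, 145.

State at t = 0.6238 s:
  obj    pos=(+0.985,-0.483) vel=(+2.882,-1.678) ωy=+64.12

Key-timestep trajectory:
   step    t(s)  obj.x    obj.z    obj.vx   obj.vz 
     48  0.1543   +0.141  +0.008  +0.713  -0.415
     97  0.3119   +0.311  -0.091  +1.441  -0.839
    145  0.4662   +0.588  -0.252  +2.154  -1.254


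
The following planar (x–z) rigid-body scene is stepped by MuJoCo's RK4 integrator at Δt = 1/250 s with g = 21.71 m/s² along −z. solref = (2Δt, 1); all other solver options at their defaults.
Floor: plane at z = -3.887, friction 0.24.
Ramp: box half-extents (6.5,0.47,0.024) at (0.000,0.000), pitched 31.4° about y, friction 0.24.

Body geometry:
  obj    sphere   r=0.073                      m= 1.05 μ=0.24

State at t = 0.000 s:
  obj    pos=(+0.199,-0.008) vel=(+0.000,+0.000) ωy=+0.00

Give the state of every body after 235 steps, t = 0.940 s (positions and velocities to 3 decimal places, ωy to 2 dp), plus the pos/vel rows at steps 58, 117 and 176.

State at t = 0.940 s:
  obj    pos=(+3.246,-1.868) vel=(+6.483,-3.957) ωy=+104.01

Key-timestep trajectory:
   step    t(s)  obj.x    obj.z    obj.vx   obj.vz 
     58  0.2320   +0.385  -0.121  +1.600  -0.977
    117  0.4680   +0.955  -0.469  +3.228  -1.970
    176  0.7040   +1.908  -1.051  +4.855  -2.964


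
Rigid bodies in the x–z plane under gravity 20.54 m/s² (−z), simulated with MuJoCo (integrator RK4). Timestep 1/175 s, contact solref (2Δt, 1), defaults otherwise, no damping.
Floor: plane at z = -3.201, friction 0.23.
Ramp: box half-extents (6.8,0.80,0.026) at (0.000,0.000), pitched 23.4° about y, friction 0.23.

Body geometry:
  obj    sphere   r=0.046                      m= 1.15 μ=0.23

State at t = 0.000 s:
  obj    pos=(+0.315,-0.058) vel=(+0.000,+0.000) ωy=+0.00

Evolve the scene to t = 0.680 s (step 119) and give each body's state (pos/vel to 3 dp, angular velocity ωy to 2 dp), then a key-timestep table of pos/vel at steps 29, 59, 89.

State at t = 0.680 s:
  obj    pos=(+1.552,-0.593) vel=(+3.637,-1.574) ωy=+86.11

Key-timestep trajectory:
   step    t(s)  obj.x    obj.z    obj.vx   obj.vz 
     29  0.1657   +0.389  -0.090  +0.887  -0.384
     59  0.3371   +0.619  -0.189  +1.803  -0.780
     89  0.5086   +1.007  -0.357  +2.720  -1.177


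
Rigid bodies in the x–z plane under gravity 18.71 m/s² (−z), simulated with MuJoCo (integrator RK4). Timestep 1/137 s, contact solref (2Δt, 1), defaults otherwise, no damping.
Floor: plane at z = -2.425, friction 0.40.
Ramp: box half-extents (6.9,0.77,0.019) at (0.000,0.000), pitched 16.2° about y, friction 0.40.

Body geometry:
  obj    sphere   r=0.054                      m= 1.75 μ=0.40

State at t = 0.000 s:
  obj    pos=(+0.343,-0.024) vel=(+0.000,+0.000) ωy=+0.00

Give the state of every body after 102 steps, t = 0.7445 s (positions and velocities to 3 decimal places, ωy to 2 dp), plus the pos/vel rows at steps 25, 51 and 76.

State at t = 0.7445 s:
  obj    pos=(+1.335,-0.312) vel=(+2.665,-0.774) ωy=+51.40

Key-timestep trajectory:
   step    t(s)  obj.x    obj.z    obj.vx   obj.vz 
     25  0.1825   +0.403  -0.041  +0.654  -0.190
     51  0.3723   +0.591  -0.096  +1.333  -0.387
     76  0.5547   +0.894  -0.184  +1.986  -0.577


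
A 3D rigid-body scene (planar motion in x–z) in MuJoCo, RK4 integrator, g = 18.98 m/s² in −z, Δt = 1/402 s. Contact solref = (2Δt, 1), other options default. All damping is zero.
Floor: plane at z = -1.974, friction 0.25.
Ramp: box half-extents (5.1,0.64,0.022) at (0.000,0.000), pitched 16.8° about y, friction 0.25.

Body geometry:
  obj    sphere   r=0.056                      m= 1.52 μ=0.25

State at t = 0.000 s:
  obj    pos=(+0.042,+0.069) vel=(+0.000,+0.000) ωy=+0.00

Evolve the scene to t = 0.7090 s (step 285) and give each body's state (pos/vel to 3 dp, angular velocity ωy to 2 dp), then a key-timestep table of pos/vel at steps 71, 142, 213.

State at t = 0.7090 s:
  obj    pos=(+0.985,-0.216) vel=(+2.660,-0.803) ωy=+49.60

Key-timestep trajectory:
   step    t(s)  obj.x    obj.z    obj.vx   obj.vz 
     71  0.1766   +0.100  +0.051  +0.663  -0.200
    142  0.3532   +0.276  -0.002  +1.325  -0.400
    213  0.5299   +0.569  -0.090  +1.988  -0.600


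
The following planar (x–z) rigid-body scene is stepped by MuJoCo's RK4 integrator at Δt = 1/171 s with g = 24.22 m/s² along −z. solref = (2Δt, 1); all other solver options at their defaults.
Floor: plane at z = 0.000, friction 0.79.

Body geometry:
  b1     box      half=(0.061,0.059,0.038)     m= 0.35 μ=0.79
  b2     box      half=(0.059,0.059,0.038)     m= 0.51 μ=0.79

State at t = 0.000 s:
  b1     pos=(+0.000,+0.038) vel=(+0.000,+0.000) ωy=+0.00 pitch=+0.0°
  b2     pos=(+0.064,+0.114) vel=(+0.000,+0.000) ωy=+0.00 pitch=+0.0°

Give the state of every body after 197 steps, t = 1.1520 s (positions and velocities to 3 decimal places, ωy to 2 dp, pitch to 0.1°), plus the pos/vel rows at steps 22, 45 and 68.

State at t = 1.1520 s:
  b1     pos=(+0.000,+0.038) vel=(+0.000,+0.000) ωy=+0.00 pitch=+0.0°
  b2     pos=(+0.114,+0.059) vel=(+0.000,+0.000) ωy=+0.00 pitch=+90.0°

Key-timestep trajectory:
   step    t(s)  b1.x    b1.z    b1.vx   b1.vz   b2.x    b2.z    b2.vx   b2.vz 
     22  0.1287   +0.000  +0.038  -0.001  +0.000   +0.075  +0.111  +0.221  -0.082
     45  0.2632   +0.000  +0.038  +0.000  +0.000   +0.124  +0.062  +0.195  +0.210
     68  0.3977   +0.000  +0.038  +0.000  +0.000   +0.110  +0.060  -0.015  +0.073


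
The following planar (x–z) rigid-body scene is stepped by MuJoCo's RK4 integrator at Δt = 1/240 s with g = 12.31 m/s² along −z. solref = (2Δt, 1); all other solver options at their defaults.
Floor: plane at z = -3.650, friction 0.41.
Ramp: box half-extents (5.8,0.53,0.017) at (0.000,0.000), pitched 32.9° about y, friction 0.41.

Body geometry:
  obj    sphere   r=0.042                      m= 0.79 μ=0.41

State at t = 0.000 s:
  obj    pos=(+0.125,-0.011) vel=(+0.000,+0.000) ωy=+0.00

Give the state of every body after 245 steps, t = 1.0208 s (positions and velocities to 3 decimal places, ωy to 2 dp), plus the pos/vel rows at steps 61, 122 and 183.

State at t = 1.0208 s:
  obj    pos=(+2.215,-1.362) vel=(+4.094,-2.648) ωy=+116.07

Key-timestep trajectory:
   step    t(s)  obj.x    obj.z    obj.vx   obj.vz 
     61  0.2542   +0.255  -0.095  +1.019  -0.659
    122  0.5083   +0.643  -0.346  +2.039  -1.319
    183  0.7625   +1.291  -0.765  +3.058  -1.978


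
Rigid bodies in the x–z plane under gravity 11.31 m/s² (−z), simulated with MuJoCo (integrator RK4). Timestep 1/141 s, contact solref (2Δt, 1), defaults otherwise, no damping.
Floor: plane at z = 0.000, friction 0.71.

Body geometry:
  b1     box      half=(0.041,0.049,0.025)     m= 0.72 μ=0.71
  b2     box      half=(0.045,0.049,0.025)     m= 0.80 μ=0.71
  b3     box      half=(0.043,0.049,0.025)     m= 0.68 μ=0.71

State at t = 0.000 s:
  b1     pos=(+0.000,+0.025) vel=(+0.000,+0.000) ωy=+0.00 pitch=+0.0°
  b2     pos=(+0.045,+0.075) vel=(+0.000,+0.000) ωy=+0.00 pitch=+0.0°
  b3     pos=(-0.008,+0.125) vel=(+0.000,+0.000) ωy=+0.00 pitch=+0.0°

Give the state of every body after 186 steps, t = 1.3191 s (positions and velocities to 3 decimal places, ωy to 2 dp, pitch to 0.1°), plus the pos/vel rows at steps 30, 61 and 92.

State at t = 1.3191 s:
  b1     pos=(+0.000,+0.025) vel=(+0.000,+0.000) ωy=+0.00 pitch=+0.0°
  b2     pos=(+0.159,+0.025) vel=(+0.000,+0.000) ωy=+0.00 pitch=+180.0°
  b3     pos=(-0.109,+0.025) vel=(+0.000,+0.000) ωy=+0.00 pitch=+180.0°

Key-timestep trajectory:
   step    t(s)  b1.x    b1.z    b1.vx   b1.vz   b2.x    b2.z    b2.vx   b2.vz   b3.x    b3.z    b3.vx   b3.vz 
     30  0.2128   +0.000  +0.025  +0.000  +0.001   +0.048  +0.074  +0.073  -0.019   -0.047  +0.094  -0.415  -0.169
     61  0.4326   +0.000  +0.025  +0.000  +0.000   +0.098  +0.049  +0.192  +0.100   -0.109  +0.025  +0.003  +0.007
     92  0.6525   +0.000  +0.025  +0.000  +0.000   +0.128  +0.049  +0.222  -0.076   -0.109  +0.025  +0.000  +0.000


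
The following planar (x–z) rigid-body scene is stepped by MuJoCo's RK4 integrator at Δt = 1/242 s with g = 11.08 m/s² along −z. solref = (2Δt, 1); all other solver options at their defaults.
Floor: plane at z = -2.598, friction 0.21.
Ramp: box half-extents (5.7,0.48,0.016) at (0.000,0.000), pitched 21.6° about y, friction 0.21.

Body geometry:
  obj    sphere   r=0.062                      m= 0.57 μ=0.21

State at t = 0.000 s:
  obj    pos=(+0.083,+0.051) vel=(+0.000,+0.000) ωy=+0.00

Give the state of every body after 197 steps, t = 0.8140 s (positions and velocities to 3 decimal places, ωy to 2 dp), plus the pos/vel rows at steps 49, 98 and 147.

State at t = 0.8140 s:
  obj    pos=(+0.981,-0.304) vel=(+2.205,-0.873) ωy=+38.25

Key-timestep trajectory:
   step    t(s)  obj.x    obj.z    obj.vx   obj.vz 
     49  0.2025   +0.139  +0.029  +0.549  -0.217
     98  0.4050   +0.305  -0.037  +1.097  -0.434
    147  0.6074   +0.583  -0.147  +1.646  -0.652


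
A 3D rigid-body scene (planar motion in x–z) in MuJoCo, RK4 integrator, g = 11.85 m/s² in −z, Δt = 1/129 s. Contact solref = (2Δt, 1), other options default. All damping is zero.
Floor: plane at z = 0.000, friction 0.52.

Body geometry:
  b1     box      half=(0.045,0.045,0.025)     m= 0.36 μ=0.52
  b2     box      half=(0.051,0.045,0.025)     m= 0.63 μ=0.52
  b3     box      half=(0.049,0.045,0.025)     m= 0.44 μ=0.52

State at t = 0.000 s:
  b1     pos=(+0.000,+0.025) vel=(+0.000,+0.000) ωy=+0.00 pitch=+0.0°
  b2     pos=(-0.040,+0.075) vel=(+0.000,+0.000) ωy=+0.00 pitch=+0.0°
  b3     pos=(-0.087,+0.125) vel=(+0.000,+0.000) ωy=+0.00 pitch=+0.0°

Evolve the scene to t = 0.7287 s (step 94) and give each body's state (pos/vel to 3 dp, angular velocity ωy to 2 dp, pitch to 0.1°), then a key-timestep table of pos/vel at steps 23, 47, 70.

State at t = 0.7287 s:
  b1     pos=(+0.000,+0.025) vel=(+0.000,+0.000) ωy=+0.00 pitch=+0.0°
  b2     pos=(-0.148,+0.048) vel=(+0.009,+0.005) ωy=+0.10 pitch=-148.9°
  b3     pos=(-0.249,+0.025) vel=(+0.003,+0.007) ωy=+0.16 pitch=+179.8°

Key-timestep trajectory:
   step    t(s)  b1.x    b1.z    b1.vx   b1.vz   b2.x    b2.z    b2.vx   b2.vz   b3.x    b3.z    b3.vx   b3.vz 
     23  0.1783   +0.000  +0.025  +0.001  +0.000   -0.059  +0.071  -0.246  -0.179   -0.131  +0.071  -0.398  -0.937
     47  0.3643   +0.000  +0.025  +0.000  +0.000   -0.115  +0.057  -0.218  +0.002   -0.182  +0.053  -0.101  +0.034
     70  0.5426   +0.000  +0.025  +0.000  +0.000   -0.136  +0.052  -0.145  -0.054   -0.212  +0.052  -0.292  -0.098


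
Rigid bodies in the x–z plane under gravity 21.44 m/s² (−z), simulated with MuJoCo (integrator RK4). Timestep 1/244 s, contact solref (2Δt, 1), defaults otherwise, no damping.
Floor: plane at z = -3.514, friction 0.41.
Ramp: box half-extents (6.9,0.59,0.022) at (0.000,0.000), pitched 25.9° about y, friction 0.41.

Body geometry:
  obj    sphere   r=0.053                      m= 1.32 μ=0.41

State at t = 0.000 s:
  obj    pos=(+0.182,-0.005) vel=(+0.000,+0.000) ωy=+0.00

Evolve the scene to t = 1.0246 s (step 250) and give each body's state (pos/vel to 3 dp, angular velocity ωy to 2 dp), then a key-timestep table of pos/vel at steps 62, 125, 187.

State at t = 1.0246 s:
  obj    pos=(+3.341,-1.539) vel=(+6.165,-2.994) ωy=+129.30

Key-timestep trajectory:
   step    t(s)  obj.x    obj.z    obj.vx   obj.vz 
     62  0.2541   +0.376  -0.099  +1.529  -0.743
    125  0.5123   +0.972  -0.388  +3.083  -1.497
    187  0.7664   +1.949  -0.863  +4.612  -2.239


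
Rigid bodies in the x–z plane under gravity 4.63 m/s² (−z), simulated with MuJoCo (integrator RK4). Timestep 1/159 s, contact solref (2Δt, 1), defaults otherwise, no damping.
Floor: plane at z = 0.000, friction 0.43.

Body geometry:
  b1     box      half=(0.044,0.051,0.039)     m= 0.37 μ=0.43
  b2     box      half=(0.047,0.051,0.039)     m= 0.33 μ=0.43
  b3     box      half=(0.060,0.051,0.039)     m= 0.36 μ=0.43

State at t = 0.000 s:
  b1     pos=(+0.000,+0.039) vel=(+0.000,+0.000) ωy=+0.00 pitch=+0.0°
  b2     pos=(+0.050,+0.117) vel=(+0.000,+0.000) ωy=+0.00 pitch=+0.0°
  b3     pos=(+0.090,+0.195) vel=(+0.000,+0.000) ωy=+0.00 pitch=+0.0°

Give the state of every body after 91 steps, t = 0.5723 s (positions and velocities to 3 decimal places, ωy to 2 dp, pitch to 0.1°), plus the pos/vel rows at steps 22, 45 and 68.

State at t = 0.5723 s:
  b1     pos=(+0.000,+0.039) vel=(+0.000,+0.000) ωy=+0.00 pitch=+0.0°
  b2     pos=(+0.099,+0.047) vel=(+0.004,+0.005) ωy=+0.08 pitch=+89.9°
  b3     pos=(+0.255,+0.072) vel=(+0.270,+0.012) ωy=+3.78 pitch=+120.7°

Key-timestep trajectory:
   step    t(s)  b1.x    b1.z    b1.vx   b1.vz   b2.x    b2.z    b2.vx   b2.vz   b3.x    b3.z    b3.vx   b3.vz 
     22  0.1384   +0.000  +0.039  +0.000  +0.000   +0.055  +0.116  +0.070  -0.019   +0.104  +0.189  +0.202  -0.110
     45  0.2830   +0.000  +0.039  +0.000  +0.000   +0.071  +0.107  +0.154  -0.135   +0.148  +0.149  +0.375  -0.508
     68  0.4277   +0.000  +0.039  +0.000  +0.000   +0.095  +0.049  +0.209  -0.646   +0.206  +0.065  +0.498  -0.059


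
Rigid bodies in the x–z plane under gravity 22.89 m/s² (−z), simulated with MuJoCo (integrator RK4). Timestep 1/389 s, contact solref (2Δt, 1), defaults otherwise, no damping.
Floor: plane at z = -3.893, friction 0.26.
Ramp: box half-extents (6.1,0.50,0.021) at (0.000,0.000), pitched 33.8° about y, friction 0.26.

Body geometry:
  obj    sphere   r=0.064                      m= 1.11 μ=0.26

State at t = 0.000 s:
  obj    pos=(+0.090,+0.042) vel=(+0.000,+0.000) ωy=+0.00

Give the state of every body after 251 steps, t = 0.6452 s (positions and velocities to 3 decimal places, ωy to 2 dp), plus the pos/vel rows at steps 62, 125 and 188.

State at t = 0.6452 s:
  obj    pos=(+1.664,-1.011) vel=(+4.877,-3.265) ωy=+91.68

Key-timestep trajectory:
   step    t(s)  obj.x    obj.z    obj.vx   obj.vz 
     62  0.1594   +0.186  -0.022  +1.205  -0.807
    125  0.3213   +0.480  -0.219  +2.429  -1.626
    188  0.4833   +0.973  -0.549  +3.653  -2.446


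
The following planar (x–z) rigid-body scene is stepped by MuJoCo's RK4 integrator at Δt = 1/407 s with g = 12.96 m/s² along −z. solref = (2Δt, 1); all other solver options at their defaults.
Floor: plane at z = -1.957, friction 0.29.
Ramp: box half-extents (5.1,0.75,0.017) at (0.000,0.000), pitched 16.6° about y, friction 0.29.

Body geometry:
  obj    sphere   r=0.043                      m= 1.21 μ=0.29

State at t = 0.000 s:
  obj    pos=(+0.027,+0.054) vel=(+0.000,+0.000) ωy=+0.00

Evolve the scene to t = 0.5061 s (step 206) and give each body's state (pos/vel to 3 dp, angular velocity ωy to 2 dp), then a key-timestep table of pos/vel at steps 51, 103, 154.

State at t = 0.5061 s:
  obj    pos=(+0.352,-0.042) vel=(+1.283,-0.382) ωy=+31.12

Key-timestep trajectory:
   step    t(s)  obj.x    obj.z    obj.vx   obj.vz 
     51  0.1253   +0.047  +0.049  +0.318  -0.095
    103  0.2531   +0.108  +0.030  +0.641  -0.191
    154  0.3784   +0.209  +0.000  +0.959  -0.286


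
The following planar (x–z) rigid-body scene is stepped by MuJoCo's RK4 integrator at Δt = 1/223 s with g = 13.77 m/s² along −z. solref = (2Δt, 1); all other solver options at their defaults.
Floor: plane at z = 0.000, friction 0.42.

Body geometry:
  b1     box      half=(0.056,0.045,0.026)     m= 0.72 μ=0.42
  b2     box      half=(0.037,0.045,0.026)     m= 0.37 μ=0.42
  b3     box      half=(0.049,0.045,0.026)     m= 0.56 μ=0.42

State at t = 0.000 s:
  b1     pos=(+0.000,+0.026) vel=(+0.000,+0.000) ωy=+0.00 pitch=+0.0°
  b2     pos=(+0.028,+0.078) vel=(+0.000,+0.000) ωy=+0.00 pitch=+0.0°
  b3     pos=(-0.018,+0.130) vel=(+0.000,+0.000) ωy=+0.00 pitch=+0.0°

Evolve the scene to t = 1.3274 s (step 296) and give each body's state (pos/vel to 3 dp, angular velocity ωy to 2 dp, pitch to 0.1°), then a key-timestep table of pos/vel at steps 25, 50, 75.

State at t = 1.3274 s:
  b1     pos=(+0.000,+0.026) vel=(+0.000,+0.000) ωy=+0.00 pitch=+0.0°
  b2     pos=(+0.028,+0.078) vel=(+0.000,+0.000) ωy=+0.00 pitch=+0.0°
  b3     pos=(-0.136,+0.026) vel=(+0.000,+0.000) ωy=+0.00 pitch=+180.0°

Key-timestep trajectory:
   step    t(s)  b1.x    b1.z    b1.vx   b1.vz   b2.x    b2.z    b2.vx   b2.vz   b3.x    b3.z    b3.vx   b3.vz 
     25  0.1121   +0.000  +0.026  +0.000  +0.000   +0.028  +0.078  +0.000  +0.000   -0.030  +0.122  -0.210  -0.245
     50  0.2242   +0.000  +0.026  +0.000  +0.000   +0.028  +0.078  +0.000  +0.000   -0.064  +0.103  -0.403  -0.169
     75  0.3363   +0.000  +0.026  +0.000  +0.000   +0.028  +0.078  +0.000  +0.000   -0.119  +0.044  -0.510  -1.197


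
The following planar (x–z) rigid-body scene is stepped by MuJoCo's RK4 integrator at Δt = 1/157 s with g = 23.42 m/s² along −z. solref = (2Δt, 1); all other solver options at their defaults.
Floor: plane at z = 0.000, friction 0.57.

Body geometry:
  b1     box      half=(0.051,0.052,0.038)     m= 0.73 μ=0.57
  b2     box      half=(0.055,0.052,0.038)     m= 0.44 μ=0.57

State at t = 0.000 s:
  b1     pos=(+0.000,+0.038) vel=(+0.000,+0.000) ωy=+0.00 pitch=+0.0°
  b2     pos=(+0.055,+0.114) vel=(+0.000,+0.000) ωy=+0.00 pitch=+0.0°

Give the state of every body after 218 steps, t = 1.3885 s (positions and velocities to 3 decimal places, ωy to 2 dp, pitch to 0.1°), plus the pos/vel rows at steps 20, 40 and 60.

State at t = 1.3885 s:
  b1     pos=(+0.000,+0.038) vel=(+0.000,+0.000) ωy=+0.00 pitch=+0.0°
  b2     pos=(+0.106,+0.055) vel=(+0.000,+0.000) ωy=+0.00 pitch=+90.0°

Key-timestep trajectory:
   step    t(s)  b1.x    b1.z    b1.vx   b1.vz   b2.x    b2.z    b2.vx   b2.vz 
     20  0.1274   +0.000  +0.038  -0.001  +0.000   +0.069  +0.109  +0.285  -0.126
     40  0.2548   +0.000  +0.038  +0.000  +0.000   +0.118  +0.060  +0.156  +0.190
     60  0.3822   +0.000  +0.038  +0.000  +0.000   +0.102  +0.056  -0.032  +0.092


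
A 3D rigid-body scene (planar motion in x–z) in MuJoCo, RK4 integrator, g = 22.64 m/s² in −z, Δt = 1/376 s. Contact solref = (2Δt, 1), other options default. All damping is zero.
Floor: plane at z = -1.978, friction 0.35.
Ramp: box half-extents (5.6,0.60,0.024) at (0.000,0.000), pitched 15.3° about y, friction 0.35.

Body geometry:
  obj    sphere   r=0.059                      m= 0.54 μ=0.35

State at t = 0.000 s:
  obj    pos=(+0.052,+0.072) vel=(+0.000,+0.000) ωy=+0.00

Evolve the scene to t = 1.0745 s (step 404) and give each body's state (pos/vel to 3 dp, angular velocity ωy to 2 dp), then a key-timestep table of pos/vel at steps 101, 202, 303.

State at t = 1.0745 s:
  obj    pos=(+2.428,-0.578) vel=(+4.422,-1.210) ωy=+77.71

Key-timestep trajectory:
   step    t(s)  obj.x    obj.z    obj.vx   obj.vz 
    101  0.2686   +0.201  +0.031  +1.106  -0.302
    202  0.5372   +0.646  -0.091  +2.211  -0.605
    303  0.8059   +1.388  -0.294  +3.317  -0.907


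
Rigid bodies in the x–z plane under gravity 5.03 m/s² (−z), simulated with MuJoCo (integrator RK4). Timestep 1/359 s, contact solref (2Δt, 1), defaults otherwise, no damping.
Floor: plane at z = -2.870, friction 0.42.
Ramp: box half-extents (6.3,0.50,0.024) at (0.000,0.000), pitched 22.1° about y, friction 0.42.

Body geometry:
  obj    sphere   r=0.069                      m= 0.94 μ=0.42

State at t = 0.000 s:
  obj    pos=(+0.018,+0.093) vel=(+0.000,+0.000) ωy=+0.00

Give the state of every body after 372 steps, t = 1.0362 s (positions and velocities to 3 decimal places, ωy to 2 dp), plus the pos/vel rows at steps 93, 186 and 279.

State at t = 1.0362 s:
  obj    pos=(+0.690,-0.180) vel=(+1.298,-0.527) ωy=+20.30

Key-timestep trajectory:
   step    t(s)  obj.x    obj.z    obj.vx   obj.vz 
     93  0.2591   +0.060  +0.076  +0.324  -0.132
    186  0.5181   +0.186  +0.025  +0.649  -0.264
    279  0.7772   +0.396  -0.061  +0.973  -0.395


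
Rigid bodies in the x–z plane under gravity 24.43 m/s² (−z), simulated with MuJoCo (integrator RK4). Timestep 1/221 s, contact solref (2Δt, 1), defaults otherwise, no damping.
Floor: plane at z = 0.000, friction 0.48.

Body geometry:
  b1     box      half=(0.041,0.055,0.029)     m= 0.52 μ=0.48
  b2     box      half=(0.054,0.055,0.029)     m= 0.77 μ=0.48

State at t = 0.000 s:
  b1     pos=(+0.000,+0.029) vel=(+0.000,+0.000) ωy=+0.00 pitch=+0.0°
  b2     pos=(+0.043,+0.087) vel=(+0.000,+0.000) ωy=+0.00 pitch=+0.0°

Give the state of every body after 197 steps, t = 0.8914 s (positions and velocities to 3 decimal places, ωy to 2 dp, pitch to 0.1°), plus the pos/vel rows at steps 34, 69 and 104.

State at t = 0.8914 s:
  b1     pos=(+0.000,+0.029) vel=(+0.000,+0.000) ωy=+0.00 pitch=+0.0°
  b2     pos=(+0.181,+0.029) vel=(+0.000,+0.000) ωy=+0.00 pitch=+180.0°

Key-timestep trajectory:
   step    t(s)  b1.x    b1.z    b1.vx   b1.vz   b2.x    b2.z    b2.vx   b2.vz 
     34  0.1538   +0.000  +0.029  -0.001  +0.000   +0.057  +0.082  +0.263  -0.170
     69  0.3122   +0.000  +0.029  +0.000  +0.000   +0.117  +0.061  +0.164  +0.027
    104  0.4706   +0.000  +0.029  +0.000  +0.000   +0.143  +0.058  +0.338  -0.128


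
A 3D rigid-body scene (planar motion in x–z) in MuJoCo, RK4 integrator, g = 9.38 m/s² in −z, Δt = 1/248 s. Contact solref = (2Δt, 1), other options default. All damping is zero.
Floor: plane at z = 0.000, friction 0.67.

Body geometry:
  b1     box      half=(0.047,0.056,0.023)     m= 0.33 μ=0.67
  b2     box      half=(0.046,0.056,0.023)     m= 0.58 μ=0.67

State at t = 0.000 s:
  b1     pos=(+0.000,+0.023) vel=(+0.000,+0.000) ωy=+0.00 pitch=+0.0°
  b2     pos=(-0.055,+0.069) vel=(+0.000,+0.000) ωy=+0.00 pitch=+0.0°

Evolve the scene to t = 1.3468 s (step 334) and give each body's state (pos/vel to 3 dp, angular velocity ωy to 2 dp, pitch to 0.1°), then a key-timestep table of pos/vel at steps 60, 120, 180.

State at t = 1.3468 s:
  b1     pos=(+0.000,+0.023) vel=(+0.000,+0.000) ωy=+0.00 pitch=+0.0°
  b2     pos=(-0.101,+0.046) vel=(+0.000,+0.000) ωy=+0.00 pitch=-90.0°

Key-timestep trajectory:
   step    t(s)  b1.x    b1.z    b1.vx   b1.vz   b2.x    b2.z    b2.vx   b2.vz 
     60  0.2419   +0.000  +0.023  +0.000  +0.000   -0.088  +0.051  -0.236  -0.046
    120  0.4839   +0.000  +0.023  +0.000  +0.000   -0.113  +0.050  +0.078  -0.018
    180  0.7258   +0.000  +0.023  +0.000  +0.000   -0.104  +0.047  -0.041  +0.031


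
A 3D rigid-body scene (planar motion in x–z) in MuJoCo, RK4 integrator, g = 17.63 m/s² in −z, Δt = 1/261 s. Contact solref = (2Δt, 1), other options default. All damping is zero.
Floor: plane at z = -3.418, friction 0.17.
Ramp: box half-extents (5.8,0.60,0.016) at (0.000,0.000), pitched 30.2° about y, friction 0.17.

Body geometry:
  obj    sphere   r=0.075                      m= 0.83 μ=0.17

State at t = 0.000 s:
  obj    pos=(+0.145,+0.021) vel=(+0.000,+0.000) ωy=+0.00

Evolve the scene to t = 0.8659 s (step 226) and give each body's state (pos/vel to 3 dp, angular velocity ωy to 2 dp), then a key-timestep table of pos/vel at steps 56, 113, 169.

State at t = 0.8659 s:
  obj    pos=(+2.198,-1.174) vel=(+4.741,-2.759) ωy=+73.11

Key-timestep trajectory:
   step    t(s)  obj.x    obj.z    obj.vx   obj.vz 
     56  0.2146   +0.271  -0.052  +1.175  -0.684
    113  0.4330   +0.658  -0.278  +2.371  -1.380
    169  0.6475   +1.293  -0.647  +3.545  -2.063


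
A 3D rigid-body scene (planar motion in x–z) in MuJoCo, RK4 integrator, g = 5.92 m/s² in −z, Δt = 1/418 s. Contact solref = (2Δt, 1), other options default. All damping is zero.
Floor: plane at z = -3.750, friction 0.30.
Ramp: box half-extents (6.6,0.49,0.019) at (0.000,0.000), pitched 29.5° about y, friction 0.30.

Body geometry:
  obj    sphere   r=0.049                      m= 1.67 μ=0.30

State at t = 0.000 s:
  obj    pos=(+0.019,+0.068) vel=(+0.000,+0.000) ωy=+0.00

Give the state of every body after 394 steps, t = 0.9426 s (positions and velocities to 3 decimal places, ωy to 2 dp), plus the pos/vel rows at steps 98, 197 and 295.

State at t = 0.9426 s:
  obj    pos=(+0.824,-0.388) vel=(+1.708,-0.966) ωy=+40.05

Key-timestep trajectory:
   step    t(s)  obj.x    obj.z    obj.vx   obj.vz 
     98  0.2344   +0.069  +0.039  +0.425  -0.240
    197  0.4713   +0.220  -0.046  +0.854  -0.483
    295  0.7057   +0.470  -0.188  +1.279  -0.724


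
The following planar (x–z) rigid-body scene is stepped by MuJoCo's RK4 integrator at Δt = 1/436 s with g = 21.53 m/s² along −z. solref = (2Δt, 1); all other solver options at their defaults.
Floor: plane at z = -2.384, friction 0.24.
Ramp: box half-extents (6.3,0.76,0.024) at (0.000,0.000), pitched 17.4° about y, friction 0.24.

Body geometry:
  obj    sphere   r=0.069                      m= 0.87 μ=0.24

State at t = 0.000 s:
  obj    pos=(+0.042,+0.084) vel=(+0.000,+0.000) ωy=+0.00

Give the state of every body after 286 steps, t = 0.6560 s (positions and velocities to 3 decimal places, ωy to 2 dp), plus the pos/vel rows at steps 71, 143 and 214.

State at t = 0.6560 s:
  obj    pos=(+0.986,-0.212) vel=(+2.879,-0.902) ωy=+43.71

Key-timestep trajectory:
   step    t(s)  obj.x    obj.z    obj.vx   obj.vz 
     71  0.1628   +0.100  +0.066  +0.715  -0.224
    143  0.3280   +0.278  +0.010  +1.439  -0.451
    214  0.4908   +0.571  -0.081  +2.154  -0.675
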